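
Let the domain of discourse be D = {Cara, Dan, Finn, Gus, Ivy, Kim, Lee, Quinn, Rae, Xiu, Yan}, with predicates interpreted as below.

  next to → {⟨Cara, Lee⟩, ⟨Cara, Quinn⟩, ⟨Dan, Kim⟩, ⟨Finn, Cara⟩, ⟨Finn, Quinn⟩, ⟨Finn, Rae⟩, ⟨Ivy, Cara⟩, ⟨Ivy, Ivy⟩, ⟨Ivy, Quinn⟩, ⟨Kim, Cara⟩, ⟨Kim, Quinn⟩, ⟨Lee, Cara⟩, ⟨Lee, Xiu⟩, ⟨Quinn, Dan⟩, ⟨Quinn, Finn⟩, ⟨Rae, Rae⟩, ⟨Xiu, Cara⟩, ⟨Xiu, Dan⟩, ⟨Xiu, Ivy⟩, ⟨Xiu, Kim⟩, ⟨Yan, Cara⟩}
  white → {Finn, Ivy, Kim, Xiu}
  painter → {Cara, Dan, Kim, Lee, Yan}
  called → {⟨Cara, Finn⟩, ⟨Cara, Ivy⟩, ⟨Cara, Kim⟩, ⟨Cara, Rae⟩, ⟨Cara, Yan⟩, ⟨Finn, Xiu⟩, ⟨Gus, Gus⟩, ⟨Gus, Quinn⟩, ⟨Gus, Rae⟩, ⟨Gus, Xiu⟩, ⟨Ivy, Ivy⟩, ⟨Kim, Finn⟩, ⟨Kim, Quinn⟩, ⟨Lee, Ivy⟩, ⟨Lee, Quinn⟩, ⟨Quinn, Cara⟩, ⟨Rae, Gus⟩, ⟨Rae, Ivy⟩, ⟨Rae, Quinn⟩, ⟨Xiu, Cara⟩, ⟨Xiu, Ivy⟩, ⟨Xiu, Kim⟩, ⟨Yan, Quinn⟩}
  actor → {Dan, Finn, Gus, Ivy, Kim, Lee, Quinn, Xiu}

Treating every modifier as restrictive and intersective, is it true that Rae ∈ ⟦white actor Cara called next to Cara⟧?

⟦Cara called⟧ = {x : ⟨Cara, x⟩ ∈ ⟦called⟧} = {Finn, Ivy, Kim, Rae, Yan}
⟦next to Cara⟧ = {x : ⟨x, Cara⟩ ∈ ⟦next to⟧} = {Finn, Ivy, Kim, Lee, Xiu, Yan}
⟦actor⟧ = {Dan, Finn, Gus, Ivy, Kim, Lee, Quinn, Xiu}
… ∩ ⟦Cara called⟧ = {Dan, Finn, Gus, Ivy, Kim, Lee, Quinn, Xiu} ∩ {Finn, Ivy, Kim, Rae, Yan} = {Finn, Ivy, Kim}
… ∩ ⟦next to Cara⟧ = {Finn, Ivy, Kim} ∩ {Finn, Ivy, Kim, Lee, Xiu, Yan} = {Finn, Ivy, Kim}
… ∩ ⟦white⟧ = {Finn, Ivy, Kim} ∩ {Finn, Ivy, Kim, Xiu} = {Finn, Ivy, Kim}
⟦white actor Cara called next to Cara⟧ = {Finn, Ivy, Kim}; Rae ∉ this set.

no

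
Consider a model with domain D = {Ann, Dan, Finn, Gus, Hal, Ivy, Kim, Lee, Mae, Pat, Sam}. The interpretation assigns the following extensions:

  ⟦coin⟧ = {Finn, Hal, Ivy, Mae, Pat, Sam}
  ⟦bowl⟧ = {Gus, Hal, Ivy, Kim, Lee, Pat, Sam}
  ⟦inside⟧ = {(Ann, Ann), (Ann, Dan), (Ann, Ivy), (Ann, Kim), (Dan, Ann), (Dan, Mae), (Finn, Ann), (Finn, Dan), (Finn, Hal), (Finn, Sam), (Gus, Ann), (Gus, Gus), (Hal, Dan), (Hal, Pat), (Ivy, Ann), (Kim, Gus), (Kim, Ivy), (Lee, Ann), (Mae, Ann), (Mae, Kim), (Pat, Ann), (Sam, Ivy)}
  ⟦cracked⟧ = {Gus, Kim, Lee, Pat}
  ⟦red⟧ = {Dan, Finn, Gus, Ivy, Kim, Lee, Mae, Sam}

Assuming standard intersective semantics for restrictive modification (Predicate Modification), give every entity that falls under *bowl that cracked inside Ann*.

{Gus, Lee, Pat}

⟦that cracked⟧ = ⟦cracked⟧ = {Gus, Kim, Lee, Pat}
⟦inside Ann⟧ = {x : ⟨x, Ann⟩ ∈ ⟦inside⟧} = {Ann, Dan, Finn, Gus, Ivy, Lee, Mae, Pat}
⟦bowl⟧ = {Gus, Hal, Ivy, Kim, Lee, Pat, Sam}
… ∩ ⟦that cracked⟧ = {Gus, Hal, Ivy, Kim, Lee, Pat, Sam} ∩ {Gus, Kim, Lee, Pat} = {Gus, Kim, Lee, Pat}
… ∩ ⟦inside Ann⟧ = {Gus, Kim, Lee, Pat} ∩ {Ann, Dan, Finn, Gus, Ivy, Lee, Mae, Pat} = {Gus, Lee, Pat}
So ⟦bowl that cracked inside Ann⟧ = {Gus, Lee, Pat}.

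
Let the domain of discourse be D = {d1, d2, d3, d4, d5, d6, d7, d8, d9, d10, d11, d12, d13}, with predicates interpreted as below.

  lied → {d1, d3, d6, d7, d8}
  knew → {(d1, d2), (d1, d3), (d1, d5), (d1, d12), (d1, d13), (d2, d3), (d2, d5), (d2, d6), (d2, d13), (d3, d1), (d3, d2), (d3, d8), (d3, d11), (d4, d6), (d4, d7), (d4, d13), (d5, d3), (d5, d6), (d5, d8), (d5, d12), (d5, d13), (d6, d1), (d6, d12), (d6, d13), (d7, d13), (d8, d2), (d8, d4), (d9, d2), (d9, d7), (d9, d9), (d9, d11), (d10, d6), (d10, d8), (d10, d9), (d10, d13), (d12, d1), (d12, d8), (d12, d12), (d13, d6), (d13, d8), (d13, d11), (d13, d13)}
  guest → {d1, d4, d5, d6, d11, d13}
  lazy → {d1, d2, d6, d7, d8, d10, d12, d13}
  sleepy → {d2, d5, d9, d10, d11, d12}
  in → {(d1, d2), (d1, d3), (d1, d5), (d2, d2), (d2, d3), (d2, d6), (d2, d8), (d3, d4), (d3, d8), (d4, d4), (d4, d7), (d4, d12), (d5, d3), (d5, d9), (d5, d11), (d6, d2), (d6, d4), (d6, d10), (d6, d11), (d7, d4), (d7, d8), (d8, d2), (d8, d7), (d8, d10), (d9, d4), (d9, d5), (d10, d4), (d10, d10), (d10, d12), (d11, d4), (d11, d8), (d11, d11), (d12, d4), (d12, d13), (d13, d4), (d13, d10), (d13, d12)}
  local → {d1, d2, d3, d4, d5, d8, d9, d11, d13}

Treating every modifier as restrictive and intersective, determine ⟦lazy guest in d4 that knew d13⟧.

{d6, d13}

⟦in d4⟧ = {x : ⟨x, d4⟩ ∈ ⟦in⟧} = {d3, d4, d6, d7, d9, d10, d11, d12, d13}
⟦that knew d13⟧ = {x : ⟨x, d13⟩ ∈ ⟦knew⟧} = {d1, d2, d4, d5, d6, d7, d10, d13}
⟦guest⟧ = {d1, d4, d5, d6, d11, d13}
… ∩ ⟦in d4⟧ = {d1, d4, d5, d6, d11, d13} ∩ {d3, d4, d6, d7, d9, d10, d11, d12, d13} = {d4, d6, d11, d13}
… ∩ ⟦that knew d13⟧ = {d4, d6, d11, d13} ∩ {d1, d2, d4, d5, d6, d7, d10, d13} = {d4, d6, d13}
… ∩ ⟦lazy⟧ = {d4, d6, d13} ∩ {d1, d2, d6, d7, d8, d10, d12, d13} = {d6, d13}
So ⟦lazy guest in d4 that knew d13⟧ = {d6, d13}.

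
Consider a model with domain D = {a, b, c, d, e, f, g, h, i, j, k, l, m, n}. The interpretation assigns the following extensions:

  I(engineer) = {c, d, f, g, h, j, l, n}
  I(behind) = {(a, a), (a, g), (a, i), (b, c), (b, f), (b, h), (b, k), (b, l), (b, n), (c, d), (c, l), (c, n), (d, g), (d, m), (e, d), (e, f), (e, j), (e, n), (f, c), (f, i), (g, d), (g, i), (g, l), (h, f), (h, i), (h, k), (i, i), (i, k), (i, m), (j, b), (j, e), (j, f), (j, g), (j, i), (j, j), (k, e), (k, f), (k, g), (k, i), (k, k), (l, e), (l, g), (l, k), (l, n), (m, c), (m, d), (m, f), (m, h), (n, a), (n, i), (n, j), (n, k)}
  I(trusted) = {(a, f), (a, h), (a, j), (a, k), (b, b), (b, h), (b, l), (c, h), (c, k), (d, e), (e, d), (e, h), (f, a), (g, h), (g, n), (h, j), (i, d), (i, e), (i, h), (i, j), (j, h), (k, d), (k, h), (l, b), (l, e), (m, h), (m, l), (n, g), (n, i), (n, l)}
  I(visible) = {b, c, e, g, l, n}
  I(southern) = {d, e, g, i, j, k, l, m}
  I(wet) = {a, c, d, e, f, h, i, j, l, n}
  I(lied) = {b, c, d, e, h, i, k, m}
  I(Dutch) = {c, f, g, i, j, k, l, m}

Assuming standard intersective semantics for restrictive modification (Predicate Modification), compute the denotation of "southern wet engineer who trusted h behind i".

{j}

⟦who trusted h⟧ = {x : ⟨x, h⟩ ∈ ⟦trusted⟧} = {a, b, c, e, g, i, j, k, m}
⟦behind i⟧ = {x : ⟨x, i⟩ ∈ ⟦behind⟧} = {a, f, g, h, i, j, k, n}
⟦engineer⟧ = {c, d, f, g, h, j, l, n}
… ∩ ⟦who trusted h⟧ = {c, d, f, g, h, j, l, n} ∩ {a, b, c, e, g, i, j, k, m} = {c, g, j}
… ∩ ⟦behind i⟧ = {c, g, j} ∩ {a, f, g, h, i, j, k, n} = {g, j}
… ∩ ⟦southern⟧ = {g, j} ∩ {d, e, g, i, j, k, l, m} = {g, j}
… ∩ ⟦wet⟧ = {g, j} ∩ {a, c, d, e, f, h, i, j, l, n} = {j}
So ⟦southern wet engineer who trusted h behind i⟧ = {j}.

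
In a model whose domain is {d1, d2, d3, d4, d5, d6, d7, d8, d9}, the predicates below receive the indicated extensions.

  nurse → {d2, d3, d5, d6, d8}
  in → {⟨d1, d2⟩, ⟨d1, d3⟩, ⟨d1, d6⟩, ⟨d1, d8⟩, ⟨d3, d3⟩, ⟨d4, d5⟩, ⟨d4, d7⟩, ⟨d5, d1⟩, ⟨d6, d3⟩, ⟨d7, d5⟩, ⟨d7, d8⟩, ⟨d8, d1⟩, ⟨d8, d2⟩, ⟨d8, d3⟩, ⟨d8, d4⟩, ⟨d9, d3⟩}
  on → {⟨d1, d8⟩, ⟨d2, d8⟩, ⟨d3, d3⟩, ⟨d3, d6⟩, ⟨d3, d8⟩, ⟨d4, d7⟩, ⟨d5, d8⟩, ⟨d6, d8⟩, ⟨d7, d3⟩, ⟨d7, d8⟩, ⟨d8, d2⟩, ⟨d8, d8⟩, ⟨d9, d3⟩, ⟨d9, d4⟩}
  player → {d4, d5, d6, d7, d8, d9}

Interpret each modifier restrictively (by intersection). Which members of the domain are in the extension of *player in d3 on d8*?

{d6, d8}

⟦in d3⟧ = {x : ⟨x, d3⟩ ∈ ⟦in⟧} = {d1, d3, d6, d8, d9}
⟦on d8⟧ = {x : ⟨x, d8⟩ ∈ ⟦on⟧} = {d1, d2, d3, d5, d6, d7, d8}
⟦player⟧ = {d4, d5, d6, d7, d8, d9}
… ∩ ⟦in d3⟧ = {d4, d5, d6, d7, d8, d9} ∩ {d1, d3, d6, d8, d9} = {d6, d8, d9}
… ∩ ⟦on d8⟧ = {d6, d8, d9} ∩ {d1, d2, d3, d5, d6, d7, d8} = {d6, d8}
So ⟦player in d3 on d8⟧ = {d6, d8}.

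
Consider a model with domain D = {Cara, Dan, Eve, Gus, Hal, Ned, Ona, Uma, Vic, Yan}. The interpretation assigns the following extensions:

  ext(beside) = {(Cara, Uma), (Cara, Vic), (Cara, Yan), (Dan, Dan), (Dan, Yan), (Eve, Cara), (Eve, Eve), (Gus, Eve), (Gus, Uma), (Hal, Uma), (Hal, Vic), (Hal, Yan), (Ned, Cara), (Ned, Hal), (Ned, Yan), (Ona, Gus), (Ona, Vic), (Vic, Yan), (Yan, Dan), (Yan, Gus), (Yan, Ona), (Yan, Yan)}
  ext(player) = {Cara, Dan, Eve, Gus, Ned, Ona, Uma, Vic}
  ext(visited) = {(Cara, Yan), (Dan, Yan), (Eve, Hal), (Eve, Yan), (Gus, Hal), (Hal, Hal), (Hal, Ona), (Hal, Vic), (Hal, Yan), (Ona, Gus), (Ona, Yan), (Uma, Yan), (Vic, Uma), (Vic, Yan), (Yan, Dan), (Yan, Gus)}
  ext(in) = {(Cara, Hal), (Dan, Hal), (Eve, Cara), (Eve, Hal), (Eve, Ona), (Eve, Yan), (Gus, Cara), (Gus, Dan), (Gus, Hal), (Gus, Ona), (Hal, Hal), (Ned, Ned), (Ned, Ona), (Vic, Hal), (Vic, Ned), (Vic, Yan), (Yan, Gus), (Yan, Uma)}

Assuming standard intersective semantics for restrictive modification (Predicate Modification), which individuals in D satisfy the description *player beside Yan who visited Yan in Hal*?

{Cara, Dan, Vic}

⟦beside Yan⟧ = {x : ⟨x, Yan⟩ ∈ ⟦beside⟧} = {Cara, Dan, Hal, Ned, Vic, Yan}
⟦who visited Yan⟧ = {x : ⟨x, Yan⟩ ∈ ⟦visited⟧} = {Cara, Dan, Eve, Hal, Ona, Uma, Vic}
⟦in Hal⟧ = {x : ⟨x, Hal⟩ ∈ ⟦in⟧} = {Cara, Dan, Eve, Gus, Hal, Vic}
⟦player⟧ = {Cara, Dan, Eve, Gus, Ned, Ona, Uma, Vic}
… ∩ ⟦beside Yan⟧ = {Cara, Dan, Eve, Gus, Ned, Ona, Uma, Vic} ∩ {Cara, Dan, Hal, Ned, Vic, Yan} = {Cara, Dan, Ned, Vic}
… ∩ ⟦who visited Yan⟧ = {Cara, Dan, Ned, Vic} ∩ {Cara, Dan, Eve, Hal, Ona, Uma, Vic} = {Cara, Dan, Vic}
… ∩ ⟦in Hal⟧ = {Cara, Dan, Vic} ∩ {Cara, Dan, Eve, Gus, Hal, Vic} = {Cara, Dan, Vic}
So ⟦player beside Yan who visited Yan in Hal⟧ = {Cara, Dan, Vic}.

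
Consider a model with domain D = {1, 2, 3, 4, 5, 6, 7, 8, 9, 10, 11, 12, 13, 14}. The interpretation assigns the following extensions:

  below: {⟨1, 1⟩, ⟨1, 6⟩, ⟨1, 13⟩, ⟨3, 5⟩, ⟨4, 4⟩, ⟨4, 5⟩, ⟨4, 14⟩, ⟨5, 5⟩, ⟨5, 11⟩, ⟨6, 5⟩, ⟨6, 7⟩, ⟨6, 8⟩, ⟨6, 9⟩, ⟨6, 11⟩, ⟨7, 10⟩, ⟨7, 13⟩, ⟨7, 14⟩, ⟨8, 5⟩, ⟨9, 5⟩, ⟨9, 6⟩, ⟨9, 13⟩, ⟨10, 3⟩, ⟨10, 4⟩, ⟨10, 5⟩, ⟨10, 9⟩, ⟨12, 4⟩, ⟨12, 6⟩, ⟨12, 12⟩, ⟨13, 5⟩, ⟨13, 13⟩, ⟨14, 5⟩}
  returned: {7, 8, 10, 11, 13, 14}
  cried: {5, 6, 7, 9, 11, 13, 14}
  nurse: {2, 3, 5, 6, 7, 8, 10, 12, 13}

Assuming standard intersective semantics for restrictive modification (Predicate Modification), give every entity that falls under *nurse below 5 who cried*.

{5, 6, 13}

⟦below 5⟧ = {x : ⟨x, 5⟩ ∈ ⟦below⟧} = {3, 4, 5, 6, 8, 9, 10, 13, 14}
⟦who cried⟧ = ⟦cried⟧ = {5, 6, 7, 9, 11, 13, 14}
⟦nurse⟧ = {2, 3, 5, 6, 7, 8, 10, 12, 13}
… ∩ ⟦below 5⟧ = {2, 3, 5, 6, 7, 8, 10, 12, 13} ∩ {3, 4, 5, 6, 8, 9, 10, 13, 14} = {3, 5, 6, 8, 10, 13}
… ∩ ⟦who cried⟧ = {3, 5, 6, 8, 10, 13} ∩ {5, 6, 7, 9, 11, 13, 14} = {5, 6, 13}
So ⟦nurse below 5 who cried⟧ = {5, 6, 13}.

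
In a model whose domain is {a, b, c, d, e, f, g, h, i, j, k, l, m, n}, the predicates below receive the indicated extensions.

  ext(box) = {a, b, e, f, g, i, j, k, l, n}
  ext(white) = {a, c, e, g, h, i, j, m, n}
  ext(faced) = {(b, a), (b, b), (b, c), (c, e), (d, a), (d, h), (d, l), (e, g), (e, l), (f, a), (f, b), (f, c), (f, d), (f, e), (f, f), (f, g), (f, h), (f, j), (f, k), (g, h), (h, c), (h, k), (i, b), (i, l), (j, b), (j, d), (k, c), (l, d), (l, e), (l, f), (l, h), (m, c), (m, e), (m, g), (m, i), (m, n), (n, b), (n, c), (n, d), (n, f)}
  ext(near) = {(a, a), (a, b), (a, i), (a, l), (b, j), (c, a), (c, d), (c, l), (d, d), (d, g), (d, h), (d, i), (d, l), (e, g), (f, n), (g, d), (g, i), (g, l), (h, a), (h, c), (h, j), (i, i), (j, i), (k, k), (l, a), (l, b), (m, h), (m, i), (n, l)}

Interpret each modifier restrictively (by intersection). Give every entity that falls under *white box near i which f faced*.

{a, g, j}

⟦near i⟧ = {x : ⟨x, i⟩ ∈ ⟦near⟧} = {a, d, g, i, j, m}
⟦which f faced⟧ = {x : ⟨f, x⟩ ∈ ⟦faced⟧} = {a, b, c, d, e, f, g, h, j, k}
⟦box⟧ = {a, b, e, f, g, i, j, k, l, n}
… ∩ ⟦near i⟧ = {a, b, e, f, g, i, j, k, l, n} ∩ {a, d, g, i, j, m} = {a, g, i, j}
… ∩ ⟦which f faced⟧ = {a, g, i, j} ∩ {a, b, c, d, e, f, g, h, j, k} = {a, g, j}
… ∩ ⟦white⟧ = {a, g, j} ∩ {a, c, e, g, h, i, j, m, n} = {a, g, j}
So ⟦white box near i which f faced⟧ = {a, g, j}.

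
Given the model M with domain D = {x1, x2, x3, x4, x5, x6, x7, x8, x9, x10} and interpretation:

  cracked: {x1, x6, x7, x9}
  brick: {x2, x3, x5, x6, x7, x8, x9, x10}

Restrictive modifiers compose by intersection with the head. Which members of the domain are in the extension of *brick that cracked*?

⟦that cracked⟧ = ⟦cracked⟧ = {x1, x6, x7, x9}
⟦brick⟧ = {x2, x3, x5, x6, x7, x8, x9, x10}
… ∩ ⟦that cracked⟧ = {x2, x3, x5, x6, x7, x8, x9, x10} ∩ {x1, x6, x7, x9} = {x6, x7, x9}
So ⟦brick that cracked⟧ = {x6, x7, x9}.

{x6, x7, x9}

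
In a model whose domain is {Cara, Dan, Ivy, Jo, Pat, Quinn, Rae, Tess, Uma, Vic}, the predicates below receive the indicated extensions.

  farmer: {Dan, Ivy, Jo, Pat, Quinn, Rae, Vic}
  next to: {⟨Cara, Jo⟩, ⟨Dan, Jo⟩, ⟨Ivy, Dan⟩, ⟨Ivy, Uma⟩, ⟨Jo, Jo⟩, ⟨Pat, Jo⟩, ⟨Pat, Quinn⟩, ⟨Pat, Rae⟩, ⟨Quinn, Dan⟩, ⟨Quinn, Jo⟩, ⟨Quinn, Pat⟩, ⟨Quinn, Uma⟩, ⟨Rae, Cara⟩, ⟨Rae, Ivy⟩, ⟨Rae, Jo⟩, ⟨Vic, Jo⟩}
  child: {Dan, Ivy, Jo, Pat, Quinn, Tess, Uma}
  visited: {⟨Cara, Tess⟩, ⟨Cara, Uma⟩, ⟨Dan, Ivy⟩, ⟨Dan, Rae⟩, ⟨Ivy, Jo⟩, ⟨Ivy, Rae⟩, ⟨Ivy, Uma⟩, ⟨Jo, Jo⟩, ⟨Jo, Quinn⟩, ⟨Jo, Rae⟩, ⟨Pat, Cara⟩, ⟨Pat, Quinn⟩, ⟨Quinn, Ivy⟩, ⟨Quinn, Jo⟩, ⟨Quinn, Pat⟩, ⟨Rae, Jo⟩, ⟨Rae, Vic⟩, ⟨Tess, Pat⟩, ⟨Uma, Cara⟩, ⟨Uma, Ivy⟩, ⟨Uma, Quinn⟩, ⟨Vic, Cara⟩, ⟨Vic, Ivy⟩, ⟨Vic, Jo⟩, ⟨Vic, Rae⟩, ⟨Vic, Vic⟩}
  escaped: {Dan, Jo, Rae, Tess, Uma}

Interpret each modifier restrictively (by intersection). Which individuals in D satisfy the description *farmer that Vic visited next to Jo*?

{Jo, Rae, Vic}

⟦that Vic visited⟧ = {x : ⟨Vic, x⟩ ∈ ⟦visited⟧} = {Cara, Ivy, Jo, Rae, Vic}
⟦next to Jo⟧ = {x : ⟨x, Jo⟩ ∈ ⟦next to⟧} = {Cara, Dan, Jo, Pat, Quinn, Rae, Vic}
⟦farmer⟧ = {Dan, Ivy, Jo, Pat, Quinn, Rae, Vic}
… ∩ ⟦that Vic visited⟧ = {Dan, Ivy, Jo, Pat, Quinn, Rae, Vic} ∩ {Cara, Ivy, Jo, Rae, Vic} = {Ivy, Jo, Rae, Vic}
… ∩ ⟦next to Jo⟧ = {Ivy, Jo, Rae, Vic} ∩ {Cara, Dan, Jo, Pat, Quinn, Rae, Vic} = {Jo, Rae, Vic}
So ⟦farmer that Vic visited next to Jo⟧ = {Jo, Rae, Vic}.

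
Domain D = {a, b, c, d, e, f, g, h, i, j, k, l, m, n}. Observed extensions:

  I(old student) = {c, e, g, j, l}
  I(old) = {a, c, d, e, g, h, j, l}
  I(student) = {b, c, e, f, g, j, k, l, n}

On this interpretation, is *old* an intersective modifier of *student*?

yes

⟦old⟧ ∩ ⟦student⟧ = {a, c, d, e, g, h, j, l} ∩ {b, c, e, f, g, j, k, l, n} = {c, e, g, j, l}
Observed ⟦old student⟧ = {c, e, g, j, l}.
These coincide, so the modifier is intersective here.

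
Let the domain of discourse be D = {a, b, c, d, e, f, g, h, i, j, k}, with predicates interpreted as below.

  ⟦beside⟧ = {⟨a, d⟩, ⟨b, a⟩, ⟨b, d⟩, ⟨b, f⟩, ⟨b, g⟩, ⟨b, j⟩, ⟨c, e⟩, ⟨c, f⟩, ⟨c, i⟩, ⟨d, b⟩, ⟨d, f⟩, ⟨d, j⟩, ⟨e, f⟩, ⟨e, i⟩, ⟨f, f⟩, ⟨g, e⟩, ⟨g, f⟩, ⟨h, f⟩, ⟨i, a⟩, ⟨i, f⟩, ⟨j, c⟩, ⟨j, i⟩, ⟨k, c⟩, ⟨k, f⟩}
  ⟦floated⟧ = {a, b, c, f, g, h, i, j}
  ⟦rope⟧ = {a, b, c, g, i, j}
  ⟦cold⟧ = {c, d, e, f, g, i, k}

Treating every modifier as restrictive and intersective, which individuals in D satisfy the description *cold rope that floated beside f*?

{c, g, i}

⟦that floated⟧ = ⟦floated⟧ = {a, b, c, f, g, h, i, j}
⟦beside f⟧ = {x : ⟨x, f⟩ ∈ ⟦beside⟧} = {b, c, d, e, f, g, h, i, k}
⟦rope⟧ = {a, b, c, g, i, j}
… ∩ ⟦that floated⟧ = {a, b, c, g, i, j} ∩ {a, b, c, f, g, h, i, j} = {a, b, c, g, i, j}
… ∩ ⟦beside f⟧ = {a, b, c, g, i, j} ∩ {b, c, d, e, f, g, h, i, k} = {b, c, g, i}
… ∩ ⟦cold⟧ = {b, c, g, i} ∩ {c, d, e, f, g, i, k} = {c, g, i}
So ⟦cold rope that floated beside f⟧ = {c, g, i}.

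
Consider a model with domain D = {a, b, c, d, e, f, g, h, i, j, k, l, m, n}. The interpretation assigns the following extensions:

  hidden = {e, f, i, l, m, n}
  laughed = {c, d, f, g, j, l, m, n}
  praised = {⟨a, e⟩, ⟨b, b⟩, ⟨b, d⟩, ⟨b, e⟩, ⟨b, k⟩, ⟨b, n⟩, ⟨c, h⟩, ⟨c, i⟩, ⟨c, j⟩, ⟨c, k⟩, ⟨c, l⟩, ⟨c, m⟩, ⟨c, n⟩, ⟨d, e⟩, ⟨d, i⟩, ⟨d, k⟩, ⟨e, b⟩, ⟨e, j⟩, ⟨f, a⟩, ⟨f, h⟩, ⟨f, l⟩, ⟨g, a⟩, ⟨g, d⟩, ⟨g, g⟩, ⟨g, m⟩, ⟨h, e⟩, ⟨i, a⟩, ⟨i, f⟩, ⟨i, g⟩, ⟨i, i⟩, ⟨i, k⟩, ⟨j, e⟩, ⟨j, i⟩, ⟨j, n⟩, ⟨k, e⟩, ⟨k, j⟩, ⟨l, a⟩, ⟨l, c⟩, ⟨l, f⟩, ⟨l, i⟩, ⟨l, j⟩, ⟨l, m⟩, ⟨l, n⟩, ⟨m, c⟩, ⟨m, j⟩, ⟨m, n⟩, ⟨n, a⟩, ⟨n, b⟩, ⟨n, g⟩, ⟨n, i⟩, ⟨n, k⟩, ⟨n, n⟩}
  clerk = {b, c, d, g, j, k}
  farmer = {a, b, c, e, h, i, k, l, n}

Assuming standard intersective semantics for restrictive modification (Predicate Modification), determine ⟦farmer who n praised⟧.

{a, b, i, k, n}

⟦who n praised⟧ = {x : ⟨n, x⟩ ∈ ⟦praised⟧} = {a, b, g, i, k, n}
⟦farmer⟧ = {a, b, c, e, h, i, k, l, n}
… ∩ ⟦who n praised⟧ = {a, b, c, e, h, i, k, l, n} ∩ {a, b, g, i, k, n} = {a, b, i, k, n}
So ⟦farmer who n praised⟧ = {a, b, i, k, n}.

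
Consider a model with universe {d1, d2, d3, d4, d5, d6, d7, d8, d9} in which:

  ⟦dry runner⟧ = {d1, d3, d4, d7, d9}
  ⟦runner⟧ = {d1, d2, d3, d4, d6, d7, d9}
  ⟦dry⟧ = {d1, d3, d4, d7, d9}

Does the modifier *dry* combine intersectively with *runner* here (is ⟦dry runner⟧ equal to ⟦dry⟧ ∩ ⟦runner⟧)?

yes

⟦dry⟧ ∩ ⟦runner⟧ = {d1, d3, d4, d7, d9} ∩ {d1, d2, d3, d4, d6, d7, d9} = {d1, d3, d4, d7, d9}
Observed ⟦dry runner⟧ = {d1, d3, d4, d7, d9}.
These coincide, so the modifier is intersective here.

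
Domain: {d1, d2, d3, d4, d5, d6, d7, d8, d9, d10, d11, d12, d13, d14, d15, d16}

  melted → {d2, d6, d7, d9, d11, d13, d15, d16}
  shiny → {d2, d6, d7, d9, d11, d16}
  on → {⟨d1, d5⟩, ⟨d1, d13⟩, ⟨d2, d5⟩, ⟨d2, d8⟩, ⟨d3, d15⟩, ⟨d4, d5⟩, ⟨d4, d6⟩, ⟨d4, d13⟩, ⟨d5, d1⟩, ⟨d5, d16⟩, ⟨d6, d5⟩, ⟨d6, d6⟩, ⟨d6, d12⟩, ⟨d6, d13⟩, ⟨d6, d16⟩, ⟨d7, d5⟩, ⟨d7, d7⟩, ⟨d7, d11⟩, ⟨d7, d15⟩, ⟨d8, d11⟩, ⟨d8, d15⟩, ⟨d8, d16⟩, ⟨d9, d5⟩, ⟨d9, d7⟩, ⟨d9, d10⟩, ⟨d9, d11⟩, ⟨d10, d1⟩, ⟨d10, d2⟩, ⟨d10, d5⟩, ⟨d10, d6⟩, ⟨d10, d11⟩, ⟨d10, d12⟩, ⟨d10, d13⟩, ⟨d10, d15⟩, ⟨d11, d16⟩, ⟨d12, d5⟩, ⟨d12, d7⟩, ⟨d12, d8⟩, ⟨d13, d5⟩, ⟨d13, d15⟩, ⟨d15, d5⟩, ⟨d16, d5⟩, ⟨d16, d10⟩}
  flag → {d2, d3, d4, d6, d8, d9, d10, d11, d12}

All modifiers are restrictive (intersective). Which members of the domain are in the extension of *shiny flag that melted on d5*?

⟦that melted⟧ = ⟦melted⟧ = {d2, d6, d7, d9, d11, d13, d15, d16}
⟦on d5⟧ = {x : ⟨x, d5⟩ ∈ ⟦on⟧} = {d1, d2, d4, d6, d7, d9, d10, d12, d13, d15, d16}
⟦flag⟧ = {d2, d3, d4, d6, d8, d9, d10, d11, d12}
… ∩ ⟦that melted⟧ = {d2, d3, d4, d6, d8, d9, d10, d11, d12} ∩ {d2, d6, d7, d9, d11, d13, d15, d16} = {d2, d6, d9, d11}
… ∩ ⟦on d5⟧ = {d2, d6, d9, d11} ∩ {d1, d2, d4, d6, d7, d9, d10, d12, d13, d15, d16} = {d2, d6, d9}
… ∩ ⟦shiny⟧ = {d2, d6, d9} ∩ {d2, d6, d7, d9, d11, d16} = {d2, d6, d9}
So ⟦shiny flag that melted on d5⟧ = {d2, d6, d9}.

{d2, d6, d9}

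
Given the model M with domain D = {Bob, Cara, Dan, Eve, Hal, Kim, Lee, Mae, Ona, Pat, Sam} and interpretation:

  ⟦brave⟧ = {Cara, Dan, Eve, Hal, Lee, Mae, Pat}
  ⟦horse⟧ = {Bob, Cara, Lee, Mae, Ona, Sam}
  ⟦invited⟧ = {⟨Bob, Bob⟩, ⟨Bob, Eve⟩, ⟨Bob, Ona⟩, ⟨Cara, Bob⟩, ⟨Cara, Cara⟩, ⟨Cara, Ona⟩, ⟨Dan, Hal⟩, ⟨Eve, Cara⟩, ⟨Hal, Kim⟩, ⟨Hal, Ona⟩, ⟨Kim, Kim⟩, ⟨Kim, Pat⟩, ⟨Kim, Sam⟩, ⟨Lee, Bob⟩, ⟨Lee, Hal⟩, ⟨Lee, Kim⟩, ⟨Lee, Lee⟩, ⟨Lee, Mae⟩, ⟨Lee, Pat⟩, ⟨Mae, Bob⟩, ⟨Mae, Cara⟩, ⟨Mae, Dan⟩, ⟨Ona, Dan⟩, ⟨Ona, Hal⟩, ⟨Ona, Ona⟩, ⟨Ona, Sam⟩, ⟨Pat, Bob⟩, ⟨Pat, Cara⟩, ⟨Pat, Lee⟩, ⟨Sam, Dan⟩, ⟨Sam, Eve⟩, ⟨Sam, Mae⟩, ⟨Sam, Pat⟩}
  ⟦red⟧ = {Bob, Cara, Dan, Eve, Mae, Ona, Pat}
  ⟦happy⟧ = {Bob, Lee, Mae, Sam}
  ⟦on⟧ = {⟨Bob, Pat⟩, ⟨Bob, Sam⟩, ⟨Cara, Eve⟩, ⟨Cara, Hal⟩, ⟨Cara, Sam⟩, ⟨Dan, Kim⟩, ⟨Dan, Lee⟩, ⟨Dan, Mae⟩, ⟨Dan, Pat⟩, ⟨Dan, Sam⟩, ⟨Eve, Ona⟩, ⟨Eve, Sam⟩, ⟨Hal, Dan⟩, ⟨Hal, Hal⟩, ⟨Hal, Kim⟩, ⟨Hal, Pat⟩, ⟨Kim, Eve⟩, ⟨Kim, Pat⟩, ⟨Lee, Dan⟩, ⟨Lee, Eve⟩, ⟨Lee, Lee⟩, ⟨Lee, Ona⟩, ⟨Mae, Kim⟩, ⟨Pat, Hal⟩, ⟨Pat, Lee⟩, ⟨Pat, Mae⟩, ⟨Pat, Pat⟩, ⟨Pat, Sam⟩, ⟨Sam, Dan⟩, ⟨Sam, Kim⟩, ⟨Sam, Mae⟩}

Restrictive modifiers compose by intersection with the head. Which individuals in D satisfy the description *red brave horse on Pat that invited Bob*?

⟦on Pat⟧ = {x : ⟨x, Pat⟩ ∈ ⟦on⟧} = {Bob, Dan, Hal, Kim, Pat}
⟦that invited Bob⟧ = {x : ⟨x, Bob⟩ ∈ ⟦invited⟧} = {Bob, Cara, Lee, Mae, Pat}
⟦horse⟧ = {Bob, Cara, Lee, Mae, Ona, Sam}
… ∩ ⟦on Pat⟧ = {Bob, Cara, Lee, Mae, Ona, Sam} ∩ {Bob, Dan, Hal, Kim, Pat} = {Bob}
… ∩ ⟦that invited Bob⟧ = {Bob} ∩ {Bob, Cara, Lee, Mae, Pat} = {Bob}
… ∩ ⟦red⟧ = {Bob} ∩ {Bob, Cara, Dan, Eve, Mae, Ona, Pat} = {Bob}
… ∩ ⟦brave⟧ = {Bob} ∩ {Cara, Dan, Eve, Hal, Lee, Mae, Pat} = ∅
So ⟦red brave horse on Pat that invited Bob⟧ = {}.

{}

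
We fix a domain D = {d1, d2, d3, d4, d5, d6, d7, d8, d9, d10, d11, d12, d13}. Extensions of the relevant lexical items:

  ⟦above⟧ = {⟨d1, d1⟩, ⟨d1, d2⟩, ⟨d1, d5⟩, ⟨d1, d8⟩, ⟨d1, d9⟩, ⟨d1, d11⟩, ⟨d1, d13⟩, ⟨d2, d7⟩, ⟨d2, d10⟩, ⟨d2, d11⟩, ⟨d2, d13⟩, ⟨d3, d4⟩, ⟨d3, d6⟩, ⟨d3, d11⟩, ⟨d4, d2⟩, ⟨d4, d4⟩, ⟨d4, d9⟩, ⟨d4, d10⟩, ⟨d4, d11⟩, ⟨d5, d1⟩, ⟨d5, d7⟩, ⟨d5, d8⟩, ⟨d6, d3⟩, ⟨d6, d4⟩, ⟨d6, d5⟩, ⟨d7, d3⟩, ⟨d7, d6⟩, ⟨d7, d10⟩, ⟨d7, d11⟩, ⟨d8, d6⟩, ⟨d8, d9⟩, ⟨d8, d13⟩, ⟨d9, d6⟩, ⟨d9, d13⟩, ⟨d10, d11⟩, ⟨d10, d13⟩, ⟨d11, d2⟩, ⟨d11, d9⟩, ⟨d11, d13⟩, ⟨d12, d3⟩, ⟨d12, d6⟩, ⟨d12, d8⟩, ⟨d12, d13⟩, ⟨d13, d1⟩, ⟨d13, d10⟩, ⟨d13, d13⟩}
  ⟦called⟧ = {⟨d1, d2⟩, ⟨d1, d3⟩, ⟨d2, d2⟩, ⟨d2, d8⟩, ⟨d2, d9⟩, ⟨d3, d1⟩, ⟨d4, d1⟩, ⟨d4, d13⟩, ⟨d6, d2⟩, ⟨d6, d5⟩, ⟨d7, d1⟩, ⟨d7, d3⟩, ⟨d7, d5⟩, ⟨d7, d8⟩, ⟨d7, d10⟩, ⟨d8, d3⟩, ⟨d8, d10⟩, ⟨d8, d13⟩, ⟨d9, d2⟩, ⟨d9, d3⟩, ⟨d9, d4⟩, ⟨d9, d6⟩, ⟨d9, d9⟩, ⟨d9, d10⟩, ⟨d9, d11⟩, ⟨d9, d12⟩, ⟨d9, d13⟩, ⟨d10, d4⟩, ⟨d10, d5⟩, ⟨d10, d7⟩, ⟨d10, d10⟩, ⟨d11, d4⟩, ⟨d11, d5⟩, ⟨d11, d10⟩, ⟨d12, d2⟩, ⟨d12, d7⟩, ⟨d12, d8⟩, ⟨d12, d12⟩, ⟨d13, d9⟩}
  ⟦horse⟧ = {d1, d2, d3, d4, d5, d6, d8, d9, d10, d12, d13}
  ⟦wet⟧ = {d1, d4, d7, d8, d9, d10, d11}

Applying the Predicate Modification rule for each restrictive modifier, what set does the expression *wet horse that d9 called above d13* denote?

⟦that d9 called⟧ = {x : ⟨d9, x⟩ ∈ ⟦called⟧} = {d2, d3, d4, d6, d9, d10, d11, d12, d13}
⟦above d13⟧ = {x : ⟨x, d13⟩ ∈ ⟦above⟧} = {d1, d2, d8, d9, d10, d11, d12, d13}
⟦horse⟧ = {d1, d2, d3, d4, d5, d6, d8, d9, d10, d12, d13}
… ∩ ⟦that d9 called⟧ = {d1, d2, d3, d4, d5, d6, d8, d9, d10, d12, d13} ∩ {d2, d3, d4, d6, d9, d10, d11, d12, d13} = {d2, d3, d4, d6, d9, d10, d12, d13}
… ∩ ⟦above d13⟧ = {d2, d3, d4, d6, d9, d10, d12, d13} ∩ {d1, d2, d8, d9, d10, d11, d12, d13} = {d2, d9, d10, d12, d13}
… ∩ ⟦wet⟧ = {d2, d9, d10, d12, d13} ∩ {d1, d4, d7, d8, d9, d10, d11} = {d9, d10}
So ⟦wet horse that d9 called above d13⟧ = {d9, d10}.

{d9, d10}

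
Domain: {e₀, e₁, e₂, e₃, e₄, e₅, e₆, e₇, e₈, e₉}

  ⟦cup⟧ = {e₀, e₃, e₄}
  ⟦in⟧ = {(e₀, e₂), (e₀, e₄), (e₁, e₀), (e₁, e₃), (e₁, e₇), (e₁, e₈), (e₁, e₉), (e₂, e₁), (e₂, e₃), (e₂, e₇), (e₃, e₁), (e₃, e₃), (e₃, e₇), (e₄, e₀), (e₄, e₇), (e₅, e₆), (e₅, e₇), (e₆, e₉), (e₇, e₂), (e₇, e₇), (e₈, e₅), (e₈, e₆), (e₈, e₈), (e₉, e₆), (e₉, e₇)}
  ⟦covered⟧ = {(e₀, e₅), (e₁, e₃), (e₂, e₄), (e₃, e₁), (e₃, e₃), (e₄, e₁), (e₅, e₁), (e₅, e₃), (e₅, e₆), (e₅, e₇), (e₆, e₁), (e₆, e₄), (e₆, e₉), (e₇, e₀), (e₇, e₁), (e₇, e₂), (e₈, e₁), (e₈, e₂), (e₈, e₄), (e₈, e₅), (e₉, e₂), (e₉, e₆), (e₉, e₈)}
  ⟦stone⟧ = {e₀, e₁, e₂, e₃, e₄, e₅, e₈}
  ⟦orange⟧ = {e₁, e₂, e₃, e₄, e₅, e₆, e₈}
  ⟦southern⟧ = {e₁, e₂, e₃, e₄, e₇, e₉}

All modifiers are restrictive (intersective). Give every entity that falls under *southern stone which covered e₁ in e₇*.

{e₃, e₄}

⟦which covered e₁⟧ = {x : ⟨x, e₁⟩ ∈ ⟦covered⟧} = {e₃, e₄, e₅, e₆, e₇, e₈}
⟦in e₇⟧ = {x : ⟨x, e₇⟩ ∈ ⟦in⟧} = {e₁, e₂, e₃, e₄, e₅, e₇, e₉}
⟦stone⟧ = {e₀, e₁, e₂, e₃, e₄, e₅, e₈}
… ∩ ⟦which covered e₁⟧ = {e₀, e₁, e₂, e₃, e₄, e₅, e₈} ∩ {e₃, e₄, e₅, e₆, e₇, e₈} = {e₃, e₄, e₅, e₈}
… ∩ ⟦in e₇⟧ = {e₃, e₄, e₅, e₈} ∩ {e₁, e₂, e₃, e₄, e₅, e₇, e₉} = {e₃, e₄, e₅}
… ∩ ⟦southern⟧ = {e₃, e₄, e₅} ∩ {e₁, e₂, e₃, e₄, e₇, e₉} = {e₃, e₄}
So ⟦southern stone which covered e₁ in e₇⟧ = {e₃, e₄}.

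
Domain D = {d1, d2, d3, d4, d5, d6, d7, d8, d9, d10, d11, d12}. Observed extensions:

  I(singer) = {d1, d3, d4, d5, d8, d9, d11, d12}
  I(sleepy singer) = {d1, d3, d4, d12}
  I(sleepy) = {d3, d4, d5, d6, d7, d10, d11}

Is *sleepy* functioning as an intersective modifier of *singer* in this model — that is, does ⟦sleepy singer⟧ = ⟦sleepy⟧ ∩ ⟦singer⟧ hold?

no

⟦sleepy⟧ ∩ ⟦singer⟧ = {d3, d4, d5, d6, d7, d10, d11} ∩ {d1, d3, d4, d5, d8, d9, d11, d12} = {d3, d4, d5, d11}
Observed ⟦sleepy singer⟧ = {d1, d3, d4, d12}.
These differ, so the modifier is not intersective in this model.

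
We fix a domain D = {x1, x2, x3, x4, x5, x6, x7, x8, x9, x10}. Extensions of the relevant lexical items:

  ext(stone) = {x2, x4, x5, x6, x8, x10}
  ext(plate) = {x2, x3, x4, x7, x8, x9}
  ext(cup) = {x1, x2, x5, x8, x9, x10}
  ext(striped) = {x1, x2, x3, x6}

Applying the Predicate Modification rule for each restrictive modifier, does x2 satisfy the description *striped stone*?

⟦stone⟧ = {x2, x4, x5, x6, x8, x10}
… ∩ ⟦striped⟧ = {x2, x4, x5, x6, x8, x10} ∩ {x1, x2, x3, x6} = {x2, x6}
⟦striped stone⟧ = {x2, x6}; x2 ∈ this set.

yes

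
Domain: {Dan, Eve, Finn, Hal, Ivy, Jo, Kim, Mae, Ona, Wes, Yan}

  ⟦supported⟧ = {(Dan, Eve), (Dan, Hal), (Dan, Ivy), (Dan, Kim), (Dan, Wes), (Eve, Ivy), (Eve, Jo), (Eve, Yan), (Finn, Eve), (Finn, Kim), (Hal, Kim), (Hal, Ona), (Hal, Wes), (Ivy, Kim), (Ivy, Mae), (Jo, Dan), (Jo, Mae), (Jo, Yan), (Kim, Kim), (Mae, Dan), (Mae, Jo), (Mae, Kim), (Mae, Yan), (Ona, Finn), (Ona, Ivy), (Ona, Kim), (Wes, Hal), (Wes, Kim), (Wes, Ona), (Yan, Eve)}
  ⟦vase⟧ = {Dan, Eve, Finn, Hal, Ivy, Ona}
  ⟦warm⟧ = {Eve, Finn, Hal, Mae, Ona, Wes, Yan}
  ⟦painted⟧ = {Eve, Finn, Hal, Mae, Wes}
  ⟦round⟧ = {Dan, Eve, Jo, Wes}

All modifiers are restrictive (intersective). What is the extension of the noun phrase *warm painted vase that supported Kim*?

{Finn, Hal}

⟦that supported Kim⟧ = {x : ⟨x, Kim⟩ ∈ ⟦supported⟧} = {Dan, Finn, Hal, Ivy, Kim, Mae, Ona, Wes}
⟦vase⟧ = {Dan, Eve, Finn, Hal, Ivy, Ona}
… ∩ ⟦that supported Kim⟧ = {Dan, Eve, Finn, Hal, Ivy, Ona} ∩ {Dan, Finn, Hal, Ivy, Kim, Mae, Ona, Wes} = {Dan, Finn, Hal, Ivy, Ona}
… ∩ ⟦warm⟧ = {Dan, Finn, Hal, Ivy, Ona} ∩ {Eve, Finn, Hal, Mae, Ona, Wes, Yan} = {Finn, Hal, Ona}
… ∩ ⟦painted⟧ = {Finn, Hal, Ona} ∩ {Eve, Finn, Hal, Mae, Wes} = {Finn, Hal}
So ⟦warm painted vase that supported Kim⟧ = {Finn, Hal}.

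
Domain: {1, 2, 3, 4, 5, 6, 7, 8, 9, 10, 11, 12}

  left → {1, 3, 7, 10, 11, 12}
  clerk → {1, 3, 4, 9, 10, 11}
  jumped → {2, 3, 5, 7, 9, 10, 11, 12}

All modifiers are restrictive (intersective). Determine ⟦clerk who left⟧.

{1, 3, 10, 11}

⟦who left⟧ = ⟦left⟧ = {1, 3, 7, 10, 11, 12}
⟦clerk⟧ = {1, 3, 4, 9, 10, 11}
… ∩ ⟦who left⟧ = {1, 3, 4, 9, 10, 11} ∩ {1, 3, 7, 10, 11, 12} = {1, 3, 10, 11}
So ⟦clerk who left⟧ = {1, 3, 10, 11}.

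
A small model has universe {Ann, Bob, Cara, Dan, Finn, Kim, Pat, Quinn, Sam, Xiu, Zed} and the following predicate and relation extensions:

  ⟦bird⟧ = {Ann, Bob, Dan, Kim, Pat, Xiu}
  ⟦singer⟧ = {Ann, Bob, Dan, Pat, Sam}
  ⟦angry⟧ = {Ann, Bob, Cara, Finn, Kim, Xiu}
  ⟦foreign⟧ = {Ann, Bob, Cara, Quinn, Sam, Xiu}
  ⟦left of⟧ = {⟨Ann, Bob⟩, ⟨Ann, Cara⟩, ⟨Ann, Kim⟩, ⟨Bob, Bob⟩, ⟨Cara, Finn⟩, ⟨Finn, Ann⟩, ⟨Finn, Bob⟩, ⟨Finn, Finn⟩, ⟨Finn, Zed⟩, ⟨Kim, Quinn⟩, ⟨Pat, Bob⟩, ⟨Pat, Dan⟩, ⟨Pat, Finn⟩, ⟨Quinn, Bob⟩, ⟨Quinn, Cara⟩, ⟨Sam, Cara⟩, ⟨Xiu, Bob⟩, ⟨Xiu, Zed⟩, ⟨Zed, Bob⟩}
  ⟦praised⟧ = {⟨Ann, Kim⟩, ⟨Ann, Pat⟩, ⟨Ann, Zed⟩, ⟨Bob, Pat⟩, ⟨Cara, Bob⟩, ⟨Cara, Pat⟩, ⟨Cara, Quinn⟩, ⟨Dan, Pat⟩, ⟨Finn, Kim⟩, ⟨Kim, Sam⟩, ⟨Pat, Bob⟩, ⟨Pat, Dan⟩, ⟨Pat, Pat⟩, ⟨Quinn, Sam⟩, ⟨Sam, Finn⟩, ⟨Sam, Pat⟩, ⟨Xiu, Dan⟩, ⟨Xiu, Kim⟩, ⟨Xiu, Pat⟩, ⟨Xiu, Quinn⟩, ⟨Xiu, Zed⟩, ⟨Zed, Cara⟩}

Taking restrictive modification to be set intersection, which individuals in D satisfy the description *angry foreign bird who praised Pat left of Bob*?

⟦who praised Pat⟧ = {x : ⟨x, Pat⟩ ∈ ⟦praised⟧} = {Ann, Bob, Cara, Dan, Pat, Sam, Xiu}
⟦left of Bob⟧ = {x : ⟨x, Bob⟩ ∈ ⟦left of⟧} = {Ann, Bob, Finn, Pat, Quinn, Xiu, Zed}
⟦bird⟧ = {Ann, Bob, Dan, Kim, Pat, Xiu}
… ∩ ⟦who praised Pat⟧ = {Ann, Bob, Dan, Kim, Pat, Xiu} ∩ {Ann, Bob, Cara, Dan, Pat, Sam, Xiu} = {Ann, Bob, Dan, Pat, Xiu}
… ∩ ⟦left of Bob⟧ = {Ann, Bob, Dan, Pat, Xiu} ∩ {Ann, Bob, Finn, Pat, Quinn, Xiu, Zed} = {Ann, Bob, Pat, Xiu}
… ∩ ⟦angry⟧ = {Ann, Bob, Pat, Xiu} ∩ {Ann, Bob, Cara, Finn, Kim, Xiu} = {Ann, Bob, Xiu}
… ∩ ⟦foreign⟧ = {Ann, Bob, Xiu} ∩ {Ann, Bob, Cara, Quinn, Sam, Xiu} = {Ann, Bob, Xiu}
So ⟦angry foreign bird who praised Pat left of Bob⟧ = {Ann, Bob, Xiu}.

{Ann, Bob, Xiu}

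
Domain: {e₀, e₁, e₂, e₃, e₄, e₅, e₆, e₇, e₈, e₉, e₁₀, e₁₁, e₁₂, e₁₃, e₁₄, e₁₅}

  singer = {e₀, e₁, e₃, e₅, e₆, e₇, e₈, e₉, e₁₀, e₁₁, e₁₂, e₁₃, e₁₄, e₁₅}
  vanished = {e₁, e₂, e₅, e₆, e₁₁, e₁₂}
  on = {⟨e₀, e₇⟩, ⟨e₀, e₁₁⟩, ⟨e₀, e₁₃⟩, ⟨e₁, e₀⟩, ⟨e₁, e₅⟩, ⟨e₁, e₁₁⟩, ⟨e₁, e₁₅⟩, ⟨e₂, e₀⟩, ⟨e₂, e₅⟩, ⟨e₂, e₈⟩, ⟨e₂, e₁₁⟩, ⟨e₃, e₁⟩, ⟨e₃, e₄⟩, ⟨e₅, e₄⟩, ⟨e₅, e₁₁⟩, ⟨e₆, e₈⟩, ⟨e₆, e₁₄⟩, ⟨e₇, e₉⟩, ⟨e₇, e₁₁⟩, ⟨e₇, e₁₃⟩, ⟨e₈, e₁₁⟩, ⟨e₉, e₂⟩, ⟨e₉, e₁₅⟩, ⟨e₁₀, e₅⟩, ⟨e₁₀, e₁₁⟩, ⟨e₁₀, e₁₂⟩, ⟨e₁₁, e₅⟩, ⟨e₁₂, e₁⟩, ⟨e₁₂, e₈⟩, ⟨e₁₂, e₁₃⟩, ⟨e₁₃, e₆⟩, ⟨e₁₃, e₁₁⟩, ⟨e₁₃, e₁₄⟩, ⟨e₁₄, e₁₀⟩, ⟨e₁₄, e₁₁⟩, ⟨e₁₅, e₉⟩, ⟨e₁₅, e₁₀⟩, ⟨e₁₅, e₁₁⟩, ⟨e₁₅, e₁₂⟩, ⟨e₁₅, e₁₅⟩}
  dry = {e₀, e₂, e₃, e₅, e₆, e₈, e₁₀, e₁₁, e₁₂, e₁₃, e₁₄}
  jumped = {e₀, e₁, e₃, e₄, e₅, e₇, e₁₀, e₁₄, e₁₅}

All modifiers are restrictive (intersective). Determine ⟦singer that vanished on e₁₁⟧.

⟦that vanished⟧ = ⟦vanished⟧ = {e₁, e₂, e₅, e₆, e₁₁, e₁₂}
⟦on e₁₁⟧ = {x : ⟨x, e₁₁⟩ ∈ ⟦on⟧} = {e₀, e₁, e₂, e₅, e₇, e₈, e₁₀, e₁₃, e₁₄, e₁₅}
⟦singer⟧ = {e₀, e₁, e₃, e₅, e₆, e₇, e₈, e₉, e₁₀, e₁₁, e₁₂, e₁₃, e₁₄, e₁₅}
… ∩ ⟦that vanished⟧ = {e₀, e₁, e₃, e₅, e₆, e₇, e₈, e₉, e₁₀, e₁₁, e₁₂, e₁₃, e₁₄, e₁₅} ∩ {e₁, e₂, e₅, e₆, e₁₁, e₁₂} = {e₁, e₅, e₆, e₁₁, e₁₂}
… ∩ ⟦on e₁₁⟧ = {e₁, e₅, e₆, e₁₁, e₁₂} ∩ {e₀, e₁, e₂, e₅, e₇, e₈, e₁₀, e₁₃, e₁₄, e₁₅} = {e₁, e₅}
So ⟦singer that vanished on e₁₁⟧ = {e₁, e₅}.

{e₁, e₅}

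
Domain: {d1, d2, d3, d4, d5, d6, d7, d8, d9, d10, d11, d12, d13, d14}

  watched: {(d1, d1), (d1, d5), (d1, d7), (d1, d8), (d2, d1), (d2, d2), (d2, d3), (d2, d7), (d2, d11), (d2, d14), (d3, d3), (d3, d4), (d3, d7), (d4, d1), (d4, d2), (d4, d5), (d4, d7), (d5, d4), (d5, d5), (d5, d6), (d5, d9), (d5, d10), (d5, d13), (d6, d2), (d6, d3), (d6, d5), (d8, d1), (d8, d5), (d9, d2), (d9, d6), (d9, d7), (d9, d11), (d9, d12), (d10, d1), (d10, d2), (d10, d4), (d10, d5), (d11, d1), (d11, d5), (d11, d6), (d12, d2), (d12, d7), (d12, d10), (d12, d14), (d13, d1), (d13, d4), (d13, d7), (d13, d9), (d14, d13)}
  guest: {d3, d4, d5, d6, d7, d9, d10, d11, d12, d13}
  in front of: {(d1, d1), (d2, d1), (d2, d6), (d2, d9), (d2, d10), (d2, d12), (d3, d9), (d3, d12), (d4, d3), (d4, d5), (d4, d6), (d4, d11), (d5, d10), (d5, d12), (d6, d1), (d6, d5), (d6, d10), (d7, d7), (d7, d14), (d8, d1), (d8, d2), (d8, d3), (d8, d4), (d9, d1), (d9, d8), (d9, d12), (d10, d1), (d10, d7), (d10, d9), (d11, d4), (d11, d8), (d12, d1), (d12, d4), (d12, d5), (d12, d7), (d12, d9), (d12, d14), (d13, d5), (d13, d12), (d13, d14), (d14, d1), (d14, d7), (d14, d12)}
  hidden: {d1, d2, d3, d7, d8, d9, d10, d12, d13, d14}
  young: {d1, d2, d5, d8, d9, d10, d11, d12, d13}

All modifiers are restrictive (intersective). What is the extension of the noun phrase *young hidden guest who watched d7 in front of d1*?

⟦who watched d7⟧ = {x : ⟨x, d7⟩ ∈ ⟦watched⟧} = {d1, d2, d3, d4, d9, d12, d13}
⟦in front of d1⟧ = {x : ⟨x, d1⟩ ∈ ⟦in front of⟧} = {d1, d2, d6, d8, d9, d10, d12, d14}
⟦guest⟧ = {d3, d4, d5, d6, d7, d9, d10, d11, d12, d13}
… ∩ ⟦who watched d7⟧ = {d3, d4, d5, d6, d7, d9, d10, d11, d12, d13} ∩ {d1, d2, d3, d4, d9, d12, d13} = {d3, d4, d9, d12, d13}
… ∩ ⟦in front of d1⟧ = {d3, d4, d9, d12, d13} ∩ {d1, d2, d6, d8, d9, d10, d12, d14} = {d9, d12}
… ∩ ⟦young⟧ = {d9, d12} ∩ {d1, d2, d5, d8, d9, d10, d11, d12, d13} = {d9, d12}
… ∩ ⟦hidden⟧ = {d9, d12} ∩ {d1, d2, d3, d7, d8, d9, d10, d12, d13, d14} = {d9, d12}
So ⟦young hidden guest who watched d7 in front of d1⟧ = {d9, d12}.

{d9, d12}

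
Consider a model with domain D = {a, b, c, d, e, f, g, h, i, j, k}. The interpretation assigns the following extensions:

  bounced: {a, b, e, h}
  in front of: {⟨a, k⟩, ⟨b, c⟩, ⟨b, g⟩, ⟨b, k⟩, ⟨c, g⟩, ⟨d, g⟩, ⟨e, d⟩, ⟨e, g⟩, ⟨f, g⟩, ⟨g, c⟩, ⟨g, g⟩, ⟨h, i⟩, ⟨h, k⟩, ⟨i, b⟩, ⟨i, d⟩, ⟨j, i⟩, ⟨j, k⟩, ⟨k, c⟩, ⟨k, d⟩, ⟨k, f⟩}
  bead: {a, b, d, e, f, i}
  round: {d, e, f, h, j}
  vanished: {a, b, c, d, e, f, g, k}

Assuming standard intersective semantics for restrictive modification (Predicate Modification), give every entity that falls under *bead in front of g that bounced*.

⟦in front of g⟧ = {x : ⟨x, g⟩ ∈ ⟦in front of⟧} = {b, c, d, e, f, g}
⟦that bounced⟧ = ⟦bounced⟧ = {a, b, e, h}
⟦bead⟧ = {a, b, d, e, f, i}
… ∩ ⟦in front of g⟧ = {a, b, d, e, f, i} ∩ {b, c, d, e, f, g} = {b, d, e, f}
… ∩ ⟦that bounced⟧ = {b, d, e, f} ∩ {a, b, e, h} = {b, e}
So ⟦bead in front of g that bounced⟧ = {b, e}.

{b, e}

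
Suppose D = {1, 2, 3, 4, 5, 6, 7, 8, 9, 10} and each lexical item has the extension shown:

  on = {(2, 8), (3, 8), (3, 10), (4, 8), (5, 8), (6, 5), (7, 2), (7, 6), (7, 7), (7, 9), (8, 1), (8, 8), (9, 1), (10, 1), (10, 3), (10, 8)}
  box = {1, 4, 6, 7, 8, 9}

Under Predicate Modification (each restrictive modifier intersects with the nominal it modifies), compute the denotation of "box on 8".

{4, 8}

⟦on 8⟧ = {x : ⟨x, 8⟩ ∈ ⟦on⟧} = {2, 3, 4, 5, 8, 10}
⟦box⟧ = {1, 4, 6, 7, 8, 9}
… ∩ ⟦on 8⟧ = {1, 4, 6, 7, 8, 9} ∩ {2, 3, 4, 5, 8, 10} = {4, 8}
So ⟦box on 8⟧ = {4, 8}.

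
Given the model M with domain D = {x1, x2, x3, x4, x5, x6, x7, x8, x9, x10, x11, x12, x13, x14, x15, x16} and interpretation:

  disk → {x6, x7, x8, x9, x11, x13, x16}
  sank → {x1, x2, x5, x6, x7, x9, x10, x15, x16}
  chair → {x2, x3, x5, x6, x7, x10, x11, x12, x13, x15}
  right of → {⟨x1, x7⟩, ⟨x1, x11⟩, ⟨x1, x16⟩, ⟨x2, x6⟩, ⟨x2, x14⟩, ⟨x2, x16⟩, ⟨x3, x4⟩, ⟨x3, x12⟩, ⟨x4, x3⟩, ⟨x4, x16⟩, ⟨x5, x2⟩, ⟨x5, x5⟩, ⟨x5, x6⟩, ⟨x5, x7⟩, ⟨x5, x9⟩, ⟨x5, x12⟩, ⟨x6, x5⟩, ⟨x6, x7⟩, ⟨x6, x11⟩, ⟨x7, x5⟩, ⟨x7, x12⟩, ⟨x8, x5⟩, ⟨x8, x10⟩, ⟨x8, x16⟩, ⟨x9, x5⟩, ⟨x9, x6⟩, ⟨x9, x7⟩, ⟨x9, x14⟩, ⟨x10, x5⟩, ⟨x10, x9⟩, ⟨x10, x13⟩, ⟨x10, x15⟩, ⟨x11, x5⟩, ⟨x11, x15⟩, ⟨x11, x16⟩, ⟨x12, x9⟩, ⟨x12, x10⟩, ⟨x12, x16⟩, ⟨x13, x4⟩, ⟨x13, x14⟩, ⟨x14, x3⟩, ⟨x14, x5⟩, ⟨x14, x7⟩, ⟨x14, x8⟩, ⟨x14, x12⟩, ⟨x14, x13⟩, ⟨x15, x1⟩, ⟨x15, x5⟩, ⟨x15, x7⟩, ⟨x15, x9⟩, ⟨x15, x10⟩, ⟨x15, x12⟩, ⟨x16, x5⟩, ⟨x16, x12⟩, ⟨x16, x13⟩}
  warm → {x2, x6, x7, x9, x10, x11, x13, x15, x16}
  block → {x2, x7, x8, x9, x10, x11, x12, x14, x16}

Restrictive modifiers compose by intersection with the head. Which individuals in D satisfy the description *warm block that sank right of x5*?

⟦that sank⟧ = ⟦sank⟧ = {x1, x2, x5, x6, x7, x9, x10, x15, x16}
⟦right of x5⟧ = {x : ⟨x, x5⟩ ∈ ⟦right of⟧} = {x5, x6, x7, x8, x9, x10, x11, x14, x15, x16}
⟦block⟧ = {x2, x7, x8, x9, x10, x11, x12, x14, x16}
… ∩ ⟦that sank⟧ = {x2, x7, x8, x9, x10, x11, x12, x14, x16} ∩ {x1, x2, x5, x6, x7, x9, x10, x15, x16} = {x2, x7, x9, x10, x16}
… ∩ ⟦right of x5⟧ = {x2, x7, x9, x10, x16} ∩ {x5, x6, x7, x8, x9, x10, x11, x14, x15, x16} = {x7, x9, x10, x16}
… ∩ ⟦warm⟧ = {x7, x9, x10, x16} ∩ {x2, x6, x7, x9, x10, x11, x13, x15, x16} = {x7, x9, x10, x16}
So ⟦warm block that sank right of x5⟧ = {x7, x9, x10, x16}.

{x7, x9, x10, x16}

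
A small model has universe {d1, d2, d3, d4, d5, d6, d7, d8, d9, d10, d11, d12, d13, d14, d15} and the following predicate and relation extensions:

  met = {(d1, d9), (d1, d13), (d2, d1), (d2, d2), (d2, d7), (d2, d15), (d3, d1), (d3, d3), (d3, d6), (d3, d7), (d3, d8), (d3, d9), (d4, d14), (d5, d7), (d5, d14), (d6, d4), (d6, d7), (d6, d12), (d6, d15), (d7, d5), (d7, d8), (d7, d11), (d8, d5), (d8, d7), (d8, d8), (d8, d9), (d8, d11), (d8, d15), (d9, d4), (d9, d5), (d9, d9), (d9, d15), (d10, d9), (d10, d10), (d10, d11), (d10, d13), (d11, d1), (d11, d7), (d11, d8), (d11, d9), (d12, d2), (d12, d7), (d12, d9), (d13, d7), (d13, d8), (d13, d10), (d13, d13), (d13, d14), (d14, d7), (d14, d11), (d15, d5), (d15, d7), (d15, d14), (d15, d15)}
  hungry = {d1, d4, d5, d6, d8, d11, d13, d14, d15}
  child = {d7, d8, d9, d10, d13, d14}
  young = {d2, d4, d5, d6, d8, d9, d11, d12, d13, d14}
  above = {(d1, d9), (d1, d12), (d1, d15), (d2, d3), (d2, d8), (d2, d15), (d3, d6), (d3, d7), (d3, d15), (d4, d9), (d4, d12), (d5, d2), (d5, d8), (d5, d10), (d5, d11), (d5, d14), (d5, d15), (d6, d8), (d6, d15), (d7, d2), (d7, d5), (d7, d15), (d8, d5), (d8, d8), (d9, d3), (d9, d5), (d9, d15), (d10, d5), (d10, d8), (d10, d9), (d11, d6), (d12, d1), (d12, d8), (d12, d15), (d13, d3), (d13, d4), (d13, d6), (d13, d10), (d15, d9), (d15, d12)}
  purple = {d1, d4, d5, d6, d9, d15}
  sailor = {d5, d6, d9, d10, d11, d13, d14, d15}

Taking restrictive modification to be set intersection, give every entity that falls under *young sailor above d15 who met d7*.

⟦above d15⟧ = {x : ⟨x, d15⟩ ∈ ⟦above⟧} = {d1, d2, d3, d5, d6, d7, d9, d12}
⟦who met d7⟧ = {x : ⟨x, d7⟩ ∈ ⟦met⟧} = {d2, d3, d5, d6, d8, d11, d12, d13, d14, d15}
⟦sailor⟧ = {d5, d6, d9, d10, d11, d13, d14, d15}
… ∩ ⟦above d15⟧ = {d5, d6, d9, d10, d11, d13, d14, d15} ∩ {d1, d2, d3, d5, d6, d7, d9, d12} = {d5, d6, d9}
… ∩ ⟦who met d7⟧ = {d5, d6, d9} ∩ {d2, d3, d5, d6, d8, d11, d12, d13, d14, d15} = {d5, d6}
… ∩ ⟦young⟧ = {d5, d6} ∩ {d2, d4, d5, d6, d8, d9, d11, d12, d13, d14} = {d5, d6}
So ⟦young sailor above d15 who met d7⟧ = {d5, d6}.

{d5, d6}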